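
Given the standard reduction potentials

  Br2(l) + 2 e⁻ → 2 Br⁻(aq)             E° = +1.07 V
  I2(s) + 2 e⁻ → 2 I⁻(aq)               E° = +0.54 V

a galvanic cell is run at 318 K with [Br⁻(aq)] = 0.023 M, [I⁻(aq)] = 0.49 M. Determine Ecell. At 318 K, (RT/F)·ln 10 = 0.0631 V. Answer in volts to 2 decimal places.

Since E°(Br₂/Br⁻) > E°(I₂/I⁻), Br₂/Br⁻ serves as the cathode.
E°cell = +1.07 − (+0.54) = +0.53 V, with n = 2 electrons transferred.
Balancing gives Br2(l) + 2 I⁻(aq) → 2 Br⁻(aq) + I2(s); hence Q = [Br⁻(aq)]^2 / [I⁻(aq)]^2 = 0.0022 (log Q = −2.657).
By the Nernst equation, E = +0.53 − (0.0631/2)·(−2.657) = +0.61 V.

+0.61 V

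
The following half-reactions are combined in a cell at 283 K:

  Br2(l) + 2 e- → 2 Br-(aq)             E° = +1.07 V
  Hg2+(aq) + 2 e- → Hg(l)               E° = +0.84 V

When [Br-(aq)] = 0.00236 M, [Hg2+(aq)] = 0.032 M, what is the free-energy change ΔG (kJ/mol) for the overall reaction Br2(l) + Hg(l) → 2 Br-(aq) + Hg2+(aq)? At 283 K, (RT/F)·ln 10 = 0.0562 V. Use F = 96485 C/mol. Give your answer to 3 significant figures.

With Br₂/Br⁻ reduced at the cathode, E°cell = +1.07 − (+0.84) = +0.23 V and n = 2.
The reaction quotient is [Br-(aq)]^2·[Hg2+(aq)] = 1.78×10^−7; by Nernst, E = +0.23 − (0.0562/2)(−6.749) = +0.4196 V.
ΔG = −nFE = −(2)(96485)(+0.4196) J/mol = −81.0 kJ/mol.

−81.0 kJ/mol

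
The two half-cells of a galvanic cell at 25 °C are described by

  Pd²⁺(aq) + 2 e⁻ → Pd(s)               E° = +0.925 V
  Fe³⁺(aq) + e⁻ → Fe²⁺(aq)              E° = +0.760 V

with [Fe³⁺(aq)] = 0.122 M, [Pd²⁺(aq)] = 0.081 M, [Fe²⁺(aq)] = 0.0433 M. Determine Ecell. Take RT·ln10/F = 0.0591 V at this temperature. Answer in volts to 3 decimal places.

Pd²⁺/Pd is reduced (cathode, E° = +0.925 V) and Fe³⁺/Fe²⁺ is oxidized (anode).
The standard potential is +0.925 − (+0.760) = +0.165 V and the balanced reaction transfers n = 2 electrons.
Balancing gives Pd²⁺(aq) + 2 Fe²⁺(aq) → Pd(s) + 2 Fe³⁺(aq); hence Q = [Fe³⁺(aq)]^2 / ([Pd²⁺(aq)]·[Fe²⁺(aq)]^2) = 98 (log Q = 1.991).
By the Nernst equation, E = +0.165 − (0.0591/2)·(1.991) = +0.106 V.

+0.106 V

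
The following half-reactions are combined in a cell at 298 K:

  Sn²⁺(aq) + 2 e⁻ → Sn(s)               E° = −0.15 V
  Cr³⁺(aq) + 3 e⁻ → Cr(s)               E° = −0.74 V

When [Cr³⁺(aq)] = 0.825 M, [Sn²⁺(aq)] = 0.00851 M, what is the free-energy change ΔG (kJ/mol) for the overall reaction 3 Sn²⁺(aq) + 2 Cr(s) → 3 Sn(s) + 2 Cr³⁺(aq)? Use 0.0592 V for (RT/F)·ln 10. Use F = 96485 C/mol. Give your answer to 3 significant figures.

−307 kJ/mol

The standard cell potential is −0.15 − (−0.74) = +0.59 V, with n = 6 electrons in the balanced equation.
The reaction quotient is [Cr³⁺(aq)]^2 / [Sn²⁺(aq)]^3 = 1.1×10^6; by Nernst, E = +0.59 − (0.0592/6)(6.043) = +0.5304 V.
Finally ΔG = −nFE = −(6)(96485 C/mol)(+0.5304 V) = −307 kJ/mol.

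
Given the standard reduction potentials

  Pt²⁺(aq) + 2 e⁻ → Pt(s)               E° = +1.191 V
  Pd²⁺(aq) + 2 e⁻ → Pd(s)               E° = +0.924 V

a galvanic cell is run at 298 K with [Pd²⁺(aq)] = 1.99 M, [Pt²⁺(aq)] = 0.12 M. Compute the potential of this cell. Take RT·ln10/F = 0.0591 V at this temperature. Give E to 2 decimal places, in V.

+0.23 V

Pt²⁺/Pt is reduced (cathode, E° = +1.191 V) and Pd²⁺/Pd is oxidized (anode).
E°cell = +1.191 − (+0.924) = +0.267 V, with n = 2 electrons transferred.
The balanced reaction is Pt²⁺(aq) + Pd(s) → Pt(s) + Pd²⁺(aq), so Q = [Pd²⁺(aq)] / [Pt²⁺(aq)] = 16.6 and log Q = 1.220.
E = E° − (0.0591/n)·log Q = +0.267 − (0.0591/2)(1.220) = +0.23 V.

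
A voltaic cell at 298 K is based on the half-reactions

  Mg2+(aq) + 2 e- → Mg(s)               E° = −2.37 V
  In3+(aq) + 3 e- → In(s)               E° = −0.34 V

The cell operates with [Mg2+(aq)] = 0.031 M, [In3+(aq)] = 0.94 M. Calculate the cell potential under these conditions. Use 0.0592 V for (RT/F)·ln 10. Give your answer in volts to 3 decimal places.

In³⁺/In is reduced (cathode, E° = −0.34 V) and Mg²⁺/Mg is oxidized (anode).
E°cell = −0.34 − (−2.37) = +2.03 V, with n = 6 electrons transferred.
Balancing gives 2 In3+(aq) + 3 Mg(s) → 2 In(s) + 3 Mg2+(aq); hence Q = [Mg2+(aq)]^3 / [In3+(aq)]^2 = 3.37×10^−5 (log Q = −4.472).
By the Nernst equation, E = +2.03 − (0.0592/6)·(−4.472) = +2.074 V.

+2.074 V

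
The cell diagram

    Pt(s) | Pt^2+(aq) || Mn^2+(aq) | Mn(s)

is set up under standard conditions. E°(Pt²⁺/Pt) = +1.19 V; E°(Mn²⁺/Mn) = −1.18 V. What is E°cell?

By convention the left-hand electrode in cell notation is the anode (oxidation) and the right-hand electrode is the cathode (reduction).
E°cell = E°(right) − E°(left) = −1.18 − (+1.19) = −2.37 V.
The negative sign shows that, as written, the cell would require an external voltage to drive the reaction.

−2.37 V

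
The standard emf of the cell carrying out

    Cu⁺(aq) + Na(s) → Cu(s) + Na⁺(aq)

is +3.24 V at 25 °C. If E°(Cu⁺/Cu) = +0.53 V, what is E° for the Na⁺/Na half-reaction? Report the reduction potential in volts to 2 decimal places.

−2.71 V

In the reaction as written the Cu⁺/Cu couple is reduced (cathode) and Na⁺/Na is oxidized (anode), so E°cell = E°(Cu⁺/Cu) − E°(Na⁺/Na).
E°(Na⁺/Na) = E°(cathode) − E°cell = +0.53 − (+3.24) = −2.71 V.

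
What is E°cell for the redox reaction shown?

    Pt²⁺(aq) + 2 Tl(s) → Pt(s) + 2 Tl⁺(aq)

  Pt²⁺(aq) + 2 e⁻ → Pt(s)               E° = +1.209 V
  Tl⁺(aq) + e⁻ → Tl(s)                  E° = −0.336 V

+1.545 V

Pt²⁺(aq) gains electrons, so the Pt²⁺/Pt couple is the cathode; the Tl⁺/Tl couple is the anode.
E°cell = E°(cathode) − E°(anode) = +1.209 − (−0.336) = +1.545 V.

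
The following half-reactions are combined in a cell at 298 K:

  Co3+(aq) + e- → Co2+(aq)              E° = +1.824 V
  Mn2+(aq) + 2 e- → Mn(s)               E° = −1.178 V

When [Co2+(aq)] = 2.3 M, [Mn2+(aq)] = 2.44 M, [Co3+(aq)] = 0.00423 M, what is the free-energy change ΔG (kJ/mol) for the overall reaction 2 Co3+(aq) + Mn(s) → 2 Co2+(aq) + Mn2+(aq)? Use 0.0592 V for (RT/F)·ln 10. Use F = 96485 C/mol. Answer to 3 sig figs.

−546 kJ/mol

The standard cell potential is +1.824 − (−1.178) = +3.002 V, with n = 2 electrons in the balanced equation.
Q = ([Co2+(aq)]^2·[Mn2+(aq)]) / [Co3+(aq)]^2 = 7.21×10^5, so log Q = 5.858 and E = +3.002 − (0.0592/2)(5.858) = +2.8286 V.
ΔG = −nFE = −(2)(96485)(+2.8286) J/mol = −546 kJ/mol.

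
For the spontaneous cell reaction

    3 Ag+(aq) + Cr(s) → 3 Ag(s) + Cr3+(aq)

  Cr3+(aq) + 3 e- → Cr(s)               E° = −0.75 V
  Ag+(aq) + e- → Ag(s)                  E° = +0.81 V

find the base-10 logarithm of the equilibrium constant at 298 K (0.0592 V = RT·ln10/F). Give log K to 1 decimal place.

log K = 79.1

The Ag⁺/Ag couple is reduced (cathode); E°cell = +0.81 − (−0.75) = +1.56 V with n = 3.
At equilibrium E = 0, so log K = nE°cell / 0.0592 = (3)(+1.56) / 0.0592 = 79.1.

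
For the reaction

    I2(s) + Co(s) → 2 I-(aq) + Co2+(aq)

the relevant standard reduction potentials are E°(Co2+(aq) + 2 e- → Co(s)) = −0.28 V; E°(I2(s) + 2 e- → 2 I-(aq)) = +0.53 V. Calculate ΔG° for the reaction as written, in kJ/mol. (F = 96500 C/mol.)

In the reaction as written I2(s) is reduced, so the I₂/I⁻ couple is the cathode and Co²⁺/Co is the anode.
E°cell = +0.53 − (−0.28) = +0.81 V; balancing electrons gives n = 2.
ΔG° = −nFE°cell = −(2)(96500)(+0.81) J/mol = −156 kJ/mol.

−156 kJ/mol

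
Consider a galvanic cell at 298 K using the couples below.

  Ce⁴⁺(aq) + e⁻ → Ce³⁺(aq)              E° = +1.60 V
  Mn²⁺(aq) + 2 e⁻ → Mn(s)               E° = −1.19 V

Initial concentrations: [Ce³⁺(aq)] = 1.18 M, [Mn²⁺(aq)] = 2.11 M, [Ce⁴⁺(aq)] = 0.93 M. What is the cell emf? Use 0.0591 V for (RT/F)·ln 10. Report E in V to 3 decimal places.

The Ce⁴⁺/Ce³⁺ couple has the more positive E°, so it is the cathode; Mn²⁺/Mn is the anode.
The standard potential is +1.60 − (−1.19) = +2.79 V and the balanced reaction transfers n = 2 electrons.
Balancing gives 2 Ce⁴⁺(aq) + Mn(s) → 2 Ce³⁺(aq) + Mn²⁺(aq); hence Q = ([Ce³⁺(aq)]^2·[Mn²⁺(aq)]) / [Ce⁴⁺(aq)]^2 = 3.4 (log Q = 0.531).
Applying E = E° − (RT ln10/nF)·log Q gives +2.79 − (0.0591/2)(0.531) = +2.774 V.

+2.774 V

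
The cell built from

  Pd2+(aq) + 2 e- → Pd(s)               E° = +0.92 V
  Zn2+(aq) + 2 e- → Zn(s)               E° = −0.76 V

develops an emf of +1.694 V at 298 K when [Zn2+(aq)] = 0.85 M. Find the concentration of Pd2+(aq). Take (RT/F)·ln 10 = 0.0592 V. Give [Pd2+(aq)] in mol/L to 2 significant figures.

2.5 M

The Pd²⁺/Pd couple has the larger reduction potential, so it is the cathode: E°cell = +0.92 − (−0.76) = +1.68 V and n = 2.
Rearranging E = E° − (0.0592/n)·log Q gives log Q = 2(+1.68 − (+1.694))/0.0592 = −0.473.
Balancing electrons gives Pd2+(aq) + Zn(s) → Pd(s) + Zn2+(aq); thus Q = [Zn2+(aq)] / [Pd2+(aq)].
Substituting the known concentrations and solving, log [Pd2+(aq)] = 0.402 and [Pd2+(aq)] = 2.5 M.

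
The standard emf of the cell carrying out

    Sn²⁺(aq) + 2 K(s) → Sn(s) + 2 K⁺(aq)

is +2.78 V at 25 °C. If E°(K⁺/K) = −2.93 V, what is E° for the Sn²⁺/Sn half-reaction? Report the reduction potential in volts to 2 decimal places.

In the reaction as written the Sn²⁺/Sn couple is reduced (cathode) and K⁺/K is oxidized (anode), so E°cell = E°(Sn²⁺/Sn) − E°(K⁺/K).
E°(Sn²⁺/Sn) = E°cell + E°(anode) = +2.78 + (−2.93) = −0.15 V.

−0.15 V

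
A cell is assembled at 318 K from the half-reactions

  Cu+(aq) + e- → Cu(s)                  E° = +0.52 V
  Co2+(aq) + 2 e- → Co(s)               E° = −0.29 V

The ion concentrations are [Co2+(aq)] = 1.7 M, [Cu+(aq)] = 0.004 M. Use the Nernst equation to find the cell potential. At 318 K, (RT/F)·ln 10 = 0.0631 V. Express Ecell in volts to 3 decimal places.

+0.651 V

The Cu⁺/Cu couple has the more positive E°, so it is the cathode; Co²⁺/Co is the anode.
E°cell = +0.52 − (−0.29) = +0.81 V, with n = 2 electrons transferred.
Balancing gives 2 Cu+(aq) + Co(s) → 2 Cu(s) + Co2+(aq); hence Q = [Co2+(aq)] / [Cu+(aq)]^2 = 1.06×10^5 (log Q = 5.026).
E = E° − (0.0631/n)·log Q = +0.81 − (0.0631/2)(5.026) = +0.651 V.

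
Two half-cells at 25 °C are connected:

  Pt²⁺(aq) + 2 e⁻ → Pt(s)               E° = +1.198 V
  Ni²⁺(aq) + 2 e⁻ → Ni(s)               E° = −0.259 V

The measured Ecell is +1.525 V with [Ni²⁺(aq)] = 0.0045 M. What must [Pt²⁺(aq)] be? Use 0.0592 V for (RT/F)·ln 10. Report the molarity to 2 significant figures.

0.89 M

The Pt²⁺/Pt couple has the larger reduction potential, so it is the cathode: E°cell = +1.198 − (−0.259) = +1.457 V and n = 2.
From the Nernst equation, log Q = n(E° − E)/0.0592 = 2·(+1.457 − (+1.525))/0.0592 = −2.297.
Balancing electrons gives Pt²⁺(aq) + Ni(s) → Pt(s) + Ni²⁺(aq); thus Q = [Ni²⁺(aq)] / [Pt²⁺(aq)].
Substituting the known concentrations and solving, log [Pt²⁺(aq)] = −0.050 and [Pt²⁺(aq)] = 0.89 M.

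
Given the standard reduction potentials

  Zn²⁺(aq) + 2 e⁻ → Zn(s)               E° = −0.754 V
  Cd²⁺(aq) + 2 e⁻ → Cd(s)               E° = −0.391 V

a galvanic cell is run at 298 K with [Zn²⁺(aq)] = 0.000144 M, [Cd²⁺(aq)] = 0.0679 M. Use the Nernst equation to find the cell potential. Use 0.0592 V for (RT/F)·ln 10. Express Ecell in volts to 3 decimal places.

+0.442 V

Since E°(Cd²⁺/Cd) > E°(Zn²⁺/Zn), Cd²⁺/Cd serves as the cathode.
E°cell = −0.391 − (−0.754) = +0.363 V, with n = 2 electrons transferred.
The balanced reaction is Cd²⁺(aq) + Zn(s) → Cd(s) + Zn²⁺(aq), so Q = [Zn²⁺(aq)] / [Cd²⁺(aq)] = 0.00212 and log Q = −2.674.
E = E° − (0.0592/n)·log Q = +0.363 − (0.0592/2)(−2.674) = +0.442 V.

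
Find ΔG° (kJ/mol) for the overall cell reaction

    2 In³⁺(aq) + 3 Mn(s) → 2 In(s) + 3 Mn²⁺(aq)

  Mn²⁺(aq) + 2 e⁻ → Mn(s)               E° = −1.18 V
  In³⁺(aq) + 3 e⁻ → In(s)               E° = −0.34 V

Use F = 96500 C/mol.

In the reaction as written In³⁺(aq) is reduced, so the In³⁺/In couple is the cathode and Mn²⁺/Mn is the anode.
E°cell = −0.34 − (−1.18) = +0.84 V; balancing electrons gives n = 6.
ΔG° = −nFE°cell = −(6)(96500)(+0.84) J/mol = −486 kJ/mol.

−486 kJ/mol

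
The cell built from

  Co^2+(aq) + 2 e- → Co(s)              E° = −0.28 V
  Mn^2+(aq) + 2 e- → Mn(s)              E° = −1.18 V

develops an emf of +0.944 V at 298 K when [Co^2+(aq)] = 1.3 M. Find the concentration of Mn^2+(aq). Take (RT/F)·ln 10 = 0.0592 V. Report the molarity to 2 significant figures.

The Co²⁺/Co couple has the larger reduction potential, so it is the cathode: E°cell = −0.28 − (−1.18) = +0.90 V and n = 2.
From the Nernst equation, log Q = n(E° − E)/0.0592 = 2·(+0.90 − (+0.944))/0.0592 = −1.486.
The balanced reaction is Co^2+(aq) + Mn(s) → Co(s) + Mn^2+(aq), so Q = [Mn^2+(aq)] / [Co^2+(aq)].
Substituting the known concentrations and solving, log [Mn^2+(aq)] = −1.372 and [Mn^2+(aq)] = 0.042 M.

0.042 M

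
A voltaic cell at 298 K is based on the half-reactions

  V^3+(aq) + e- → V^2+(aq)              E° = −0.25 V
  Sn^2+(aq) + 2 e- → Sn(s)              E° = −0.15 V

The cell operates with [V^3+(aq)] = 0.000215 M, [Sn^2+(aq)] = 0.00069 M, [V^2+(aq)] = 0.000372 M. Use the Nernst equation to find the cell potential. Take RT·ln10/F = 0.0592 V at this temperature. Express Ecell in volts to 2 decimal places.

Since E°(Sn²⁺/Sn) > E°(V³⁺/V²⁺), Sn²⁺/Sn serves as the cathode.
E°cell = −0.15 − (−0.25) = +0.10 V, with n = 2 electrons transferred.
The balanced reaction is Sn^2+(aq) + 2 V^2+(aq) → Sn(s) + 2 V^3+(aq), so Q = [V^3+(aq)]^2 / ([Sn^2+(aq)]·[V^2+(aq)]^2) = 484 and log Q = 2.685.
E = E° − (0.0592/n)·log Q = +0.10 − (0.0592/2)(2.685) = +0.02 V.

+0.02 V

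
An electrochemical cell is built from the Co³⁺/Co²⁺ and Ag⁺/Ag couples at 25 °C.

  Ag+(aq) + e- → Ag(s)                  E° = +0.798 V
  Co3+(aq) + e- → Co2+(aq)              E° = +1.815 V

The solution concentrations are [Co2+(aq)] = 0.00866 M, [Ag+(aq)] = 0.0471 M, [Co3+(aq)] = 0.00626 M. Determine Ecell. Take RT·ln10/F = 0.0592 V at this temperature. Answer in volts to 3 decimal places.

Since E°(Co³⁺/Co²⁺) > E°(Ag⁺/Ag), Co³⁺/Co²⁺ serves as the cathode.
The standard potential is +1.815 − (+0.798) = +1.017 V and the balanced reaction transfers n = 1 electron.
The balanced reaction is Co3+(aq) + Ag(s) → Co2+(aq) + Ag+(aq), so Q = ([Co2+(aq)]·[Ag+(aq)]) / [Co3+(aq)] = 0.0652 and log Q = −1.186.
By the Nernst equation, E = +1.017 − (0.0592/1)·(−1.186) = +1.087 V.

+1.087 V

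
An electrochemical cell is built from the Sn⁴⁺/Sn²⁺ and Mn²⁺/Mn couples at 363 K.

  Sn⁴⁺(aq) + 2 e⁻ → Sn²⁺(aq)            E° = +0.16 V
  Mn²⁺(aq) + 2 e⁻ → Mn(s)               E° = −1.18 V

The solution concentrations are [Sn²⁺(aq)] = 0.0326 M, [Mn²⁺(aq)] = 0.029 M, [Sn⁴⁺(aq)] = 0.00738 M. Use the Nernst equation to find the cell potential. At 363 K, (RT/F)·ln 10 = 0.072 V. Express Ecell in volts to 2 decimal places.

+1.37 V

Sn⁴⁺/Sn²⁺ is reduced (cathode, E° = +0.16 V) and Mn²⁺/Mn is oxidized (anode).
E°cell = +0.16 − (−1.18) = +1.34 V, with n = 2 electrons transferred.
For the overall reaction Sn⁴⁺(aq) + Mn(s) → Sn²⁺(aq) + Mn²⁺(aq), Q = ([Sn²⁺(aq)]·[Mn²⁺(aq)]) / [Sn⁴⁺(aq)] = 0.128, giving log Q = −0.892.
Applying E = E° − (RT ln10/nF)·log Q gives +1.34 − (0.072/2)(−0.892) = +1.37 V.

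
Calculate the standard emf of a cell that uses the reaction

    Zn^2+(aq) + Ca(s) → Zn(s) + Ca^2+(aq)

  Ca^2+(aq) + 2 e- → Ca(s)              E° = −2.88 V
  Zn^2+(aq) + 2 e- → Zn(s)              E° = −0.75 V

+2.13 V

Zn^2+(aq) gains electrons, so the Zn²⁺/Zn couple is the cathode; the Ca²⁺/Ca couple is the anode.
E°cell = E°(cathode) − E°(anode) = −0.75 − (−2.88) = +2.13 V.
The positive value indicates the reaction is spontaneous as written.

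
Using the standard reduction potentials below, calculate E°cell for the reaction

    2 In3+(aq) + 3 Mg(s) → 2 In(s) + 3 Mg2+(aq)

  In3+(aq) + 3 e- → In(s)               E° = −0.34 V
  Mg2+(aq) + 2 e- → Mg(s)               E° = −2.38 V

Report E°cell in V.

In the reaction as written, In3+(aq) is reduced (cathode) and Mg2+(aq) is produced by oxidation at the anode.
E°cell = E°(cathode) − E°(anode) = −0.34 − (−2.38) = +2.04 V.

+2.04 V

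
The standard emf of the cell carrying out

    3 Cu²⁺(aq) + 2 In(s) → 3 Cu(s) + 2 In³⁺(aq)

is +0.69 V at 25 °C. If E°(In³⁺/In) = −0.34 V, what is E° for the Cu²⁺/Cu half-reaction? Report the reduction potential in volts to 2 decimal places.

+0.35 V

In the reaction as written the Cu²⁺/Cu couple is reduced (cathode) and In³⁺/In is oxidized (anode), so E°cell = E°(Cu²⁺/Cu) − E°(In³⁺/In).
E°(Cu²⁺/Cu) = E°cell + E°(anode) = +0.69 + (−0.34) = +0.35 V.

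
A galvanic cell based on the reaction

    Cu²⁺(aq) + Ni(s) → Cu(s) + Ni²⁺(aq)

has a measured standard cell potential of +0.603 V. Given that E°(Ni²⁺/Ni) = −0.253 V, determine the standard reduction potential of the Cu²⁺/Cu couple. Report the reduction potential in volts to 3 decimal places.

+0.350 V

In the reaction as written the Cu²⁺/Cu couple is reduced (cathode) and Ni²⁺/Ni is oxidized (anode), so E°cell = E°(Cu²⁺/Cu) − E°(Ni²⁺/Ni).
E°(Cu²⁺/Cu) = E°cell + E°(anode) = +0.603 + (−0.253) = +0.350 V.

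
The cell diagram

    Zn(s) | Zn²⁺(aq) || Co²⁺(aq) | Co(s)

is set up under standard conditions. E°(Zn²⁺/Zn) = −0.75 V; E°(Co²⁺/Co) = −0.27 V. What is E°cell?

By convention the left-hand electrode in cell notation is the anode (oxidation) and the right-hand electrode is the cathode (reduction).
E°cell = E°(right) − E°(left) = −0.27 − (−0.75) = +0.48 V.

+0.48 V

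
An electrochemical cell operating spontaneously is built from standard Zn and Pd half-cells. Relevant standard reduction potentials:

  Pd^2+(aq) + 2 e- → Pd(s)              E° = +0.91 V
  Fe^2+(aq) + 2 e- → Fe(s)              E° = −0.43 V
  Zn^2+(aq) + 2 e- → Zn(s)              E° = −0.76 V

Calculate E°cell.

+1.67 V

The Pd²⁺/Pd couple has the higher E°, so Pd ion is reduced (cathode) and Zn is oxidized (anode).
E°cell = E°(cathode) − E°(anode) = +0.91 − (−0.76) = +1.67 V.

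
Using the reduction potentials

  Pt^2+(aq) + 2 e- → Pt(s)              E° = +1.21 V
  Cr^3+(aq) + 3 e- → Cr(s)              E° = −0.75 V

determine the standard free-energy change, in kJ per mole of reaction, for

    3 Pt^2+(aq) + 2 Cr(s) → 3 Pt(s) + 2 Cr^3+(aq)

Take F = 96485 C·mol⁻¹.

−1135 kJ/mol

In the reaction as written Pt^2+(aq) is reduced, so the Pt²⁺/Pt couple is the cathode and Cr³⁺/Cr is the anode.
E°cell = +1.21 − (−0.75) = +1.96 V; balancing electrons gives n = 6.
ΔG° = −nFE°cell = −(6)(96485)(+1.96) J/mol = −1135 kJ/mol.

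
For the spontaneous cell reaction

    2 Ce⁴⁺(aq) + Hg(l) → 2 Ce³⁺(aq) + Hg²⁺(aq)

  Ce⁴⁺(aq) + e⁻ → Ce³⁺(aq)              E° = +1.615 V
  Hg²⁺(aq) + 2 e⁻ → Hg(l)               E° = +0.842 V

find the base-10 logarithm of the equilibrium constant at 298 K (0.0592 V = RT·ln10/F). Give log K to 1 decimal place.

log K = 26.1

The Ce⁴⁺/Ce³⁺ couple is reduced (cathode); E°cell = +1.615 − (+0.842) = +0.773 V with n = 2.
At equilibrium E = 0, so log K = nE°cell / 0.0592 = (2)(+0.773) / 0.0592 = 26.1.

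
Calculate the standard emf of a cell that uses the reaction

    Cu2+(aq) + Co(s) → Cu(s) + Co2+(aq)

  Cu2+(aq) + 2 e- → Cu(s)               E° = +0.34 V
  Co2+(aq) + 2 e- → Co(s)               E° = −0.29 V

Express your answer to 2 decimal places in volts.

In the reaction as written, Cu2+(aq) is reduced (cathode) and Co2+(aq) is produced by oxidation at the anode.
E°cell = E°(cathode) − E°(anode) = +0.34 − (−0.29) = +0.63 V.
The positive value indicates the reaction is spontaneous as written.

+0.63 V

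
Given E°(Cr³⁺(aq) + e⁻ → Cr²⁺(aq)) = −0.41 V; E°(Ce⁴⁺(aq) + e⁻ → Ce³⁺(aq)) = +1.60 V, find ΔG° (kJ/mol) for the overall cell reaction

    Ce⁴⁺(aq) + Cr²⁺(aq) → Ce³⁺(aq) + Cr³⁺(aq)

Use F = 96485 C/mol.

In the reaction as written Ce⁴⁺(aq) is reduced, so the Ce⁴⁺/Ce³⁺ couple is the cathode and Cr³⁺/Cr²⁺ is the anode.
E°cell = +1.60 − (−0.41) = +2.01 V; balancing electrons gives n = 1.
ΔG° = −nFE°cell = −(1)(96485)(+2.01) J/mol = −194 kJ/mol.

−194 kJ/mol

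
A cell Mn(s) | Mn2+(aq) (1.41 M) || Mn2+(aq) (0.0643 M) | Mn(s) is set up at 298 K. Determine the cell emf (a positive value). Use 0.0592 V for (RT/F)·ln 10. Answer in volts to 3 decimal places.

For a concentration cell E°cell = 0, since both electrodes use the same couple.
The compartment with the higher Mn2+(aq) concentration (1.41 M) acts as the cathode; ions are reduced there and produced at the dilute (0.0643 M) anode.
With n = 2, Ecell = −(0.0592/2)·log([dilute]/[conc]) = −(0.0592/2)·log(0.0643/1.41) = +0.040 V.

0.040 V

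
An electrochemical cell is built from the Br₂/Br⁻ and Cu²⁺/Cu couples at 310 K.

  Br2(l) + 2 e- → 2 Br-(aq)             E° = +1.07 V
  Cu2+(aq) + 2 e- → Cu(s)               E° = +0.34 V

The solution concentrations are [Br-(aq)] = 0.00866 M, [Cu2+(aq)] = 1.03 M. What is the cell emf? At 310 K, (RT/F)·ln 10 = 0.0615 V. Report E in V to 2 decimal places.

+0.86 V

The Br₂/Br⁻ couple has the more positive E°, so it is the cathode; Cu²⁺/Cu is the anode.
The standard potential is +1.07 − (+0.34) = +0.73 V and the balanced reaction transfers n = 2 electrons.
Balancing gives Br2(l) + Cu(s) → 2 Br-(aq) + Cu2+(aq); hence Q = [Br-(aq)]^2·[Cu2+(aq)] = 7.72×10^−5 (log Q = −4.112).
By the Nernst equation, E = +0.73 − (0.0615/2)·(−4.112) = +0.86 V.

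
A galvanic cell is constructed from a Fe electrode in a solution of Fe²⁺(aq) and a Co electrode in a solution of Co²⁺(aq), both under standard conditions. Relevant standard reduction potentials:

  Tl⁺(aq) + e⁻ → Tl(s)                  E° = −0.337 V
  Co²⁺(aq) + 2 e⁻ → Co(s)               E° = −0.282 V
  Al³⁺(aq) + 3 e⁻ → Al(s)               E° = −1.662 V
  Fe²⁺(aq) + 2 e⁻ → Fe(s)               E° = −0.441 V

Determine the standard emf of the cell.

+0.159 V

The Co²⁺/Co couple has the higher E°, so Co ion is reduced (cathode) and Fe is oxidized (anode).
E°cell = E°(cathode) − E°(anode) = −0.282 − (−0.441) = +0.159 V.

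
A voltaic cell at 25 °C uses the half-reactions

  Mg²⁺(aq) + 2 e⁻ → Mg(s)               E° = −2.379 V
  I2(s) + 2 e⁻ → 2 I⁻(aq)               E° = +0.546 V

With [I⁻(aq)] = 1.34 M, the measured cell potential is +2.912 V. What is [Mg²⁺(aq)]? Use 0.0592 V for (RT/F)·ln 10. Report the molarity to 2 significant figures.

1.5 M

The I₂/I⁻ couple has the larger reduction potential, so it is the cathode: E°cell = +0.546 − (−2.379) = +2.925 V and n = 2.
From the Nernst equation, log Q = n(E° − E)/0.0592 = 2·(+2.925 − (+2.912))/0.0592 = 0.439.
The balanced reaction is I2(s) + Mg(s) → 2 I⁻(aq) + Mg²⁺(aq), so Q = [I⁻(aq)]^2·[Mg²⁺(aq)].
Substituting the known concentrations and solving, log [Mg²⁺(aq)] = 0.185 and [Mg²⁺(aq)] = 1.5 M.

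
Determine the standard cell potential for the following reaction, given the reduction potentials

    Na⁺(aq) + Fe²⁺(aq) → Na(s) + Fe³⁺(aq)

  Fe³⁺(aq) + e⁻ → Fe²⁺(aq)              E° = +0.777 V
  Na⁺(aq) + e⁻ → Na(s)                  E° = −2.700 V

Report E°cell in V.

−3.477 V

Na⁺(aq) gains electrons, so the Na⁺/Na couple is the cathode; the Fe³⁺/Fe²⁺ couple is the anode.
E°cell = E°(cathode) − E°(anode) = −2.700 − (+0.777) = −3.477 V.
The negative E°cell means the reaction is non-spontaneous in the direction written.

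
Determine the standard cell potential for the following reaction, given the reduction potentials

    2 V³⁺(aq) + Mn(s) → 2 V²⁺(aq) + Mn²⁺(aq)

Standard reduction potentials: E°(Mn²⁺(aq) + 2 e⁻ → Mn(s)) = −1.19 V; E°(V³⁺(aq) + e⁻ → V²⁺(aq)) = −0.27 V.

+0.92 V

V³⁺(aq) gains electrons, so the V³⁺/V²⁺ couple is the cathode; the Mn²⁺/Mn couple is the anode.
E°cell = E°(cathode) − E°(anode) = −0.27 − (−1.19) = +0.92 V.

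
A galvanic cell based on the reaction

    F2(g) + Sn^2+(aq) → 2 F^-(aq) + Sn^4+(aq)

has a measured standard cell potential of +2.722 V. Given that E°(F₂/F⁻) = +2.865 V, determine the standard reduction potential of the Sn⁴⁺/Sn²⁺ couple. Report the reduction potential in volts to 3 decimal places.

In the reaction as written the F₂/F⁻ couple is reduced (cathode) and Sn⁴⁺/Sn²⁺ is oxidized (anode), so E°cell = E°(F₂/F⁻) − E°(Sn⁴⁺/Sn²⁺).
E°(Sn⁴⁺/Sn²⁺) = E°(cathode) − E°cell = +2.865 − (+2.722) = +0.143 V.

+0.143 V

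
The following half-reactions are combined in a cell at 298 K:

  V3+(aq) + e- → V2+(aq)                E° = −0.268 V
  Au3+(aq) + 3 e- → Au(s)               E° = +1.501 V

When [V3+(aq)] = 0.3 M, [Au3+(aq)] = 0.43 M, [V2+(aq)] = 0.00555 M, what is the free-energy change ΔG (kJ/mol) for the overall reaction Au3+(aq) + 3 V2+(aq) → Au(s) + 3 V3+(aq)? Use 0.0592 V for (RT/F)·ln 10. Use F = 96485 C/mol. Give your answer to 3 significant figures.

The standard cell potential is +1.501 − (−0.268) = +1.769 V, with n = 3 electrons in the balanced equation.
The reaction quotient is [V3+(aq)]^3 / ([Au3+(aq)]·[V2+(aq)]^3) = 3.67×10^5; by Nernst, E = +1.769 − (0.0592/3)(5.565) = +1.6592 V.
ΔG = −nFE = −(3)(96485)(+1.6592) J/mol = −480 kJ/mol.

−480 kJ/mol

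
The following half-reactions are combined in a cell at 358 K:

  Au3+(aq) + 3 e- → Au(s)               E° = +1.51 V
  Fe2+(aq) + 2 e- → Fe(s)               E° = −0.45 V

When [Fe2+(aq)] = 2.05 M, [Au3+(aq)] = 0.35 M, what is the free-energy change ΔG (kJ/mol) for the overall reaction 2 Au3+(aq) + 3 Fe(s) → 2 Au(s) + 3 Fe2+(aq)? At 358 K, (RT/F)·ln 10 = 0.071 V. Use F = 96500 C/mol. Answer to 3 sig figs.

The standard cell potential is +1.51 − (−0.45) = +1.96 V, with n = 6 electrons in the balanced equation.
The reaction quotient is [Fe2+(aq)]^3 / [Au3+(aq)]^2 = 70.3; by Nernst, E = +1.96 − (0.071/6)(1.847) = +1.9381 V.
Then ΔG = −nFE = −6 × 96500 × +1.9381 J/mol = −1120 kJ/mol.

−1120 kJ/mol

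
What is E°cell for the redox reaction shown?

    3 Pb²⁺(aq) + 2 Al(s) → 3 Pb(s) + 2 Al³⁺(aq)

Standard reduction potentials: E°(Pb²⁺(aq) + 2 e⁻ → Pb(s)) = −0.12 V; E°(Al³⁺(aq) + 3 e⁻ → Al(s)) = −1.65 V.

Pb²⁺(aq) gains electrons, so the Pb²⁺/Pb couple is the cathode; the Al³⁺/Al couple is the anode.
E°cell = E°(cathode) − E°(anode) = −0.12 − (−1.65) = +1.53 V.

+1.53 V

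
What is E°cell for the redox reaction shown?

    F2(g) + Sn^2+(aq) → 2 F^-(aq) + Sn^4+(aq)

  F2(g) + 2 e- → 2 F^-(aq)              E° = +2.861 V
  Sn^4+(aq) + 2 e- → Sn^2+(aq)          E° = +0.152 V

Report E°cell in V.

F2(g) gains electrons, so the F₂/F⁻ couple is the cathode; the Sn⁴⁺/Sn²⁺ couple is the anode.
E°cell = E°(cathode) − E°(anode) = +2.861 − (+0.152) = +2.709 V.
The positive value indicates the reaction is spontaneous as written.

+2.709 V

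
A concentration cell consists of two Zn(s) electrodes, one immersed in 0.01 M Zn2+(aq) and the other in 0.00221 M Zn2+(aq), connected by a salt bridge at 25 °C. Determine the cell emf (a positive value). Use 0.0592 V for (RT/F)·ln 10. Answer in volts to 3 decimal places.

For a concentration cell E°cell = 0, since both electrodes use the same couple.
The compartment with the higher Zn2+(aq) concentration (0.01 M) acts as the cathode; ions are reduced there and produced at the dilute (0.00221 M) anode.
With n = 2, Ecell = −(0.0592/2)·log([dilute]/[conc]) = −(0.0592/2)·log(0.00221/0.01) = +0.019 V.

0.019 V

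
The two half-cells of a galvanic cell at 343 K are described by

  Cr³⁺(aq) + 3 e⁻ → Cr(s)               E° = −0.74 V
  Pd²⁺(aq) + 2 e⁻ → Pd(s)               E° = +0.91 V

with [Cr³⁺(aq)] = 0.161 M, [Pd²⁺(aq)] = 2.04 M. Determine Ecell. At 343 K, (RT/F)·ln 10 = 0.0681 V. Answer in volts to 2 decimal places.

Since E°(Pd²⁺/Pd) > E°(Cr³⁺/Cr), Pd²⁺/Pd serves as the cathode.
E°cell = +0.91 − (−0.74) = +1.65 V, with n = 6 electrons transferred.
The balanced reaction is 3 Pd²⁺(aq) + 2 Cr(s) → 3 Pd(s) + 2 Cr³⁺(aq), so Q = [Cr³⁺(aq)]^2 / [Pd²⁺(aq)]^3 = 0.00305 and log Q = −2.515.
By the Nernst equation, E = +1.65 − (0.0681/6)·(−2.515) = +1.68 V.

+1.68 V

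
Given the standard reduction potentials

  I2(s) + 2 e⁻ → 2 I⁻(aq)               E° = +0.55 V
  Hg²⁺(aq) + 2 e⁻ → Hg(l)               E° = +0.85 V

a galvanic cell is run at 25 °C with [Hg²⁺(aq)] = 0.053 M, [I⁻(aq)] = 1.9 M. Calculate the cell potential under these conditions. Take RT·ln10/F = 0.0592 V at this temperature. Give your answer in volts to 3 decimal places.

The Hg²⁺/Hg couple has the more positive E°, so it is the cathode; I₂/I⁻ is the anode.
E°cell = E°cat − E°an = +0.85 − (+0.55) = +0.30 V; n = 2.
Balancing gives Hg²⁺(aq) + 2 I⁻(aq) → Hg(l) + I2(s); hence Q = 1 / ([Hg²⁺(aq)]·[I⁻(aq)]^2) = 5.23 (log Q = 0.718).
By the Nernst equation, E = +0.30 − (0.0592/2)·(0.718) = +0.279 V.

+0.279 V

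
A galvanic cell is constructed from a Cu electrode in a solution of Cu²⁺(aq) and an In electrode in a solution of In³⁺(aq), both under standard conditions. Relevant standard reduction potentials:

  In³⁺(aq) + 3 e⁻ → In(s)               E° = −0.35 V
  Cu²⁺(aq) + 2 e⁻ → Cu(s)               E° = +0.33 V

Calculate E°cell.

+0.68 V

Of the two couples in this cell, the one with the more positive reduction potential is reduced at the cathode: here that is Cu²⁺/Cu (+0.33 V); In³⁺/In (−0.35 V) is the anode.
E°cell = E°(cathode) − E°(anode) = +0.33 − (−0.35) = +0.68 V.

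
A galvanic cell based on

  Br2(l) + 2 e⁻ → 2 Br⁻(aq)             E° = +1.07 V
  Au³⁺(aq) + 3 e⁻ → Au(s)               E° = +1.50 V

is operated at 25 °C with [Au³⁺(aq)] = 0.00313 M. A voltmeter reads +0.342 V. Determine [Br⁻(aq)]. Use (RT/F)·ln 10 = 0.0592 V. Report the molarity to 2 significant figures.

0.22 M

Au³⁺/Au is the cathode (higher E°); E°cell = +1.50 − (+1.07) = +0.43 V with n = 6.
From the Nernst equation, log Q = n(E° − E)/0.0592 = 6·(+0.43 − (+0.342))/0.0592 = 8.919.
For 2 Au³⁺(aq) + 6 Br⁻(aq) → 2 Au(s) + 3 Br2(l), the reaction quotient is Q = 1 / ([Au³⁺(aq)]^2·[Br⁻(aq)]^6).
Solving for the unknown gives log [Br⁻(aq)] = −0.652, so [Br⁻(aq)] ≈ 0.22 M.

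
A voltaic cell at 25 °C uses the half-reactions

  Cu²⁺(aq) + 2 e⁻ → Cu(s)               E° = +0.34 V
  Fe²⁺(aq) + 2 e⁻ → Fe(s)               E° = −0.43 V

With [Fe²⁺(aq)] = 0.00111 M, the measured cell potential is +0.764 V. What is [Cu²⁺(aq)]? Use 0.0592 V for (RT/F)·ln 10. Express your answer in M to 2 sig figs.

0.00070 M

Cu²⁺/Cu is the cathode (higher E°); E°cell = +0.34 − (−0.43) = +0.77 V with n = 2.
Since E = E° − (0.0592/n)·log Q, log Q = n(E° − E)/0.0592 = 0.203.
Balancing electrons gives Cu²⁺(aq) + Fe(s) → Cu(s) + Fe²⁺(aq); thus Q = [Fe²⁺(aq)] / [Cu²⁺(aq)].
Substituting the known concentrations and solving, log [Cu²⁺(aq)] = −3.158 and [Cu²⁺(aq)] = 0.00070 M.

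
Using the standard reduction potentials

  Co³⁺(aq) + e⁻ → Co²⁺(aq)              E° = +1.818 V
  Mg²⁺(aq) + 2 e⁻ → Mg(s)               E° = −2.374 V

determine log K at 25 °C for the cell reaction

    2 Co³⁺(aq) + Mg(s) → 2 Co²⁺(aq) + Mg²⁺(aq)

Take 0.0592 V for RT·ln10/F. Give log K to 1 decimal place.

log K = 141.6

The Co³⁺/Co²⁺ couple is reduced (cathode); E°cell = +1.818 − (−2.374) = +4.192 V with n = 2.
At equilibrium E = 0, so log K = nE°cell / 0.0592 = (2)(+4.192) / 0.0592 = 141.6.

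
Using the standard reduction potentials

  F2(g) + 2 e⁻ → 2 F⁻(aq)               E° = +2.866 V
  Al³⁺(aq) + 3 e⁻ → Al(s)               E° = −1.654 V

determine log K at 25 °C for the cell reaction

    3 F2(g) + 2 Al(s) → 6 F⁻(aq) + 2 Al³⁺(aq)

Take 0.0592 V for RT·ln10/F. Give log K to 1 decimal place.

log K = 458.1

The F₂/F⁻ couple is reduced (cathode); E°cell = +2.866 − (−1.654) = +4.520 V with n = 6.
At equilibrium E = 0, so log K = nE°cell / 0.0592 = (6)(+4.520) / 0.0592 = 458.1.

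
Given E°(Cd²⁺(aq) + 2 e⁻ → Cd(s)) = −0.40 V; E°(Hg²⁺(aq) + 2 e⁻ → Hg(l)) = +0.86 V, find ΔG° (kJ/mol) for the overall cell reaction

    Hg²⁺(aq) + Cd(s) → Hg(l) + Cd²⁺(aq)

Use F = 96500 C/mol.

In the reaction as written Hg²⁺(aq) is reduced, so the Hg²⁺/Hg couple is the cathode and Cd²⁺/Cd is the anode.
E°cell = +0.86 − (−0.40) = +1.26 V; balancing electrons gives n = 2.
ΔG° = −nFE°cell = −(2)(96500)(+1.26) J/mol = −243 kJ/mol.

−243 kJ/mol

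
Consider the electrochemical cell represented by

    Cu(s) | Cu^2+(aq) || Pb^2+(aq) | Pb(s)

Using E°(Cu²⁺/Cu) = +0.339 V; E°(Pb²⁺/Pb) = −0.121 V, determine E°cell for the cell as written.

By convention the left-hand electrode in cell notation is the anode (oxidation) and the right-hand electrode is the cathode (reduction).
E°cell = E°(right) − E°(left) = −0.121 − (+0.339) = −0.460 V.
The negative sign shows that, as written, the cell would require an external voltage to drive the reaction.

−0.460 V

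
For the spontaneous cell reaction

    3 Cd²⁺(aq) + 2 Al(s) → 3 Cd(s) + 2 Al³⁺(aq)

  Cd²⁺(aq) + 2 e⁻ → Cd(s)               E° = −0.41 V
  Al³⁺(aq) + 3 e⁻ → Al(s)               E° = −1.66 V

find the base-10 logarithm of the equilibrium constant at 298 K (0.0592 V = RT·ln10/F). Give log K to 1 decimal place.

The Cd²⁺/Cd couple is reduced (cathode); E°cell = −0.41 − (−1.66) = +1.25 V with n = 6.
At equilibrium E = 0, so log K = nE°cell / 0.0592 = (6)(+1.25) / 0.0592 = 126.7.

log K = 126.7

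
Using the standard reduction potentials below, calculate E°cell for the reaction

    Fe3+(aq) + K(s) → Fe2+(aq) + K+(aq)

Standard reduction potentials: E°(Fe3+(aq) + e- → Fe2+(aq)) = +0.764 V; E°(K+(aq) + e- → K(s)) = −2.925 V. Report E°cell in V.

In the reaction as written, Fe3+(aq) is reduced (cathode) and K+(aq) is produced by oxidation at the anode.
E°cell = E°(cathode) − E°(anode) = +0.764 − (−2.925) = +3.689 V.

+3.689 V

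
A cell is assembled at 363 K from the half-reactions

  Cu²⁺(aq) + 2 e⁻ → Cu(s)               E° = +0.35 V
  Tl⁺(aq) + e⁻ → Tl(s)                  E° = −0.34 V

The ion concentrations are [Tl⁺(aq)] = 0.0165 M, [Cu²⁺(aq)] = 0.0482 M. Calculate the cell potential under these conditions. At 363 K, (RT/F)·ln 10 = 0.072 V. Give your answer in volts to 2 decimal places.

+0.77 V

Cu²⁺/Cu is reduced (cathode, E° = +0.35 V) and Tl⁺/Tl is oxidized (anode).
E°cell = +0.35 − (−0.34) = +0.69 V, with n = 2 electrons transferred.
The balanced reaction is Cu²⁺(aq) + 2 Tl(s) → Cu(s) + 2 Tl⁺(aq), so Q = [Tl⁺(aq)]^2 / [Cu²⁺(aq)] = 0.00565 and log Q = −2.248.
Applying E = E° − (RT ln10/nF)·log Q gives +0.69 − (0.072/2)(−2.248) = +0.77 V.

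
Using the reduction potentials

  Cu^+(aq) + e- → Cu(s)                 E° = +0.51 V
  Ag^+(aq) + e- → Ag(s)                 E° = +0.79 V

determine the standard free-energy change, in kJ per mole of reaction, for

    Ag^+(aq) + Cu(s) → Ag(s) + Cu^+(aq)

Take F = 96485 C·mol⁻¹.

In the reaction as written Ag^+(aq) is reduced, so the Ag⁺/Ag couple is the cathode and Cu⁺/Cu is the anode.
E°cell = +0.79 − (+0.51) = +0.28 V; balancing electrons gives n = 1.
ΔG° = −nFE°cell = −(1)(96485)(+0.28) J/mol = −27.0 kJ/mol.

−27.0 kJ/mol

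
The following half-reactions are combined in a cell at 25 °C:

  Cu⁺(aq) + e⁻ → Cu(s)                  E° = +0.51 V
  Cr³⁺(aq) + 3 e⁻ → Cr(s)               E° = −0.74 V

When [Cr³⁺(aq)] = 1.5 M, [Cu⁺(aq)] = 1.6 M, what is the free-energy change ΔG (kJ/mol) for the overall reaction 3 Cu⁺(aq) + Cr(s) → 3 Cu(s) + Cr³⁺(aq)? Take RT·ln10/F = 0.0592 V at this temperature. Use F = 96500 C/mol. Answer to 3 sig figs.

−364 kJ/mol

E°cell = +0.51 − (−0.74) = +1.25 V; the balanced reaction transfers n = 3 electrons.
Here Q = [Cr³⁺(aq)] / [Cu⁺(aq)]^3 = 0.366 (log Q = −0.436), giving E = +1.25 − (0.0592/3)·(−0.436) = +1.2586 V.
Finally ΔG = −nFE = −(3)(96500 C/mol)(+1.2586 V) = −364 kJ/mol.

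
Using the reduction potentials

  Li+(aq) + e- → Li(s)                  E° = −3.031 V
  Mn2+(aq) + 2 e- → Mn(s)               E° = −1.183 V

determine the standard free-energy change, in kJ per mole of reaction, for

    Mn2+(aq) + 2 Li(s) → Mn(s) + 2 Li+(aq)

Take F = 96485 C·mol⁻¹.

In the reaction as written Mn2+(aq) is reduced, so the Mn²⁺/Mn couple is the cathode and Li⁺/Li is the anode.
E°cell = −1.183 − (−3.031) = +1.848 V; balancing electrons gives n = 2.
ΔG° = −nFE°cell = −(2)(96485)(+1.848) J/mol = −357 kJ/mol.

−357 kJ/mol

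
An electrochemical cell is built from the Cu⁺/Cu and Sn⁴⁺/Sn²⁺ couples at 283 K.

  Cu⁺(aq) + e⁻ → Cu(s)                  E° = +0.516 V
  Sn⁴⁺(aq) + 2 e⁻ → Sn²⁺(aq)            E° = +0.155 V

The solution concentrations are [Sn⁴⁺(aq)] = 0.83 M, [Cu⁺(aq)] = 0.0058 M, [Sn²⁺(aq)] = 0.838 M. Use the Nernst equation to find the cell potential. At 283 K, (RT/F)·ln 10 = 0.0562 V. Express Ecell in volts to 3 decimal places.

Cu⁺/Cu is reduced (cathode, E° = +0.516 V) and Sn⁴⁺/Sn²⁺ is oxidized (anode).
E°cell = +0.516 − (+0.155) = +0.361 V, with n = 2 electrons transferred.
Balancing gives 2 Cu⁺(aq) + Sn²⁺(aq) → 2 Cu(s) + Sn⁴⁺(aq); hence Q = [Sn⁴⁺(aq)] / ([Cu⁺(aq)]^2·[Sn²⁺(aq)]) = 2.94×10^4 (log Q = 4.469).
E = E° − (0.0562/n)·log Q = +0.361 − (0.0562/2)(4.469) = +0.235 V.

+0.235 V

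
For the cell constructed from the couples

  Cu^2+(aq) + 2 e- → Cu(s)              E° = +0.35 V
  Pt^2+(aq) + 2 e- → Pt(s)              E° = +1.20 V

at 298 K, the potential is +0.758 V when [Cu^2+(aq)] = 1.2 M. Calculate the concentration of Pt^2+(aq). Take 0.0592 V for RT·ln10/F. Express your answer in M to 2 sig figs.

0.00094 M

With Pt²⁺/Pt at the cathode and Cu²⁺/Cu at the anode, E°cell = +1.20 − (+0.35) = +0.85 V (n = 2).
Since E = E° − (0.0592/n)·log Q, log Q = n(E° − E)/0.0592 = 3.108.
Balancing electrons gives Pt^2+(aq) + Cu(s) → Pt(s) + Cu^2+(aq); thus Q = [Cu^2+(aq)] / [Pt^2+(aq)].
Solving for the unknown gives log [Pt^2+(aq)] = −3.029, so [Pt^2+(aq)] ≈ 0.00094 M.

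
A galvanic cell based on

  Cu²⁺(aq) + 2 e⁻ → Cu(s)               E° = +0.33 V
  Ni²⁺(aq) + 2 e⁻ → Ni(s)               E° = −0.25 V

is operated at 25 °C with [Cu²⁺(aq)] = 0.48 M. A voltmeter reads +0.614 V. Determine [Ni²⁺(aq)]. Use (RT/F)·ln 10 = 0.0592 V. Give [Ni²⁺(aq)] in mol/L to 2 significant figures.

Cu²⁺/Cu is the cathode (higher E°); E°cell = +0.33 − (−0.25) = +0.58 V with n = 2.
Since E = E° − (0.0592/n)·log Q, log Q = n(E° − E)/0.0592 = −1.149.
For Cu²⁺(aq) + Ni(s) → Cu(s) + Ni²⁺(aq), the reaction quotient is Q = [Ni²⁺(aq)] / [Cu²⁺(aq)].
Isolating [Ni²⁺(aq)] in Q = 10^{−1.149} yields log [Ni²⁺(aq)] = −1.468, i.e. 0.034 M.

0.034 M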